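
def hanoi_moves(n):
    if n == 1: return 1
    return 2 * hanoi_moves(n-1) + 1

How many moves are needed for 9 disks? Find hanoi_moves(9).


hanoi_moves(9) = 2 * hanoi_moves(8) + 1
hanoi_moves(8) = 2 * hanoi_moves(7) + 1
hanoi_moves(7) = 2 * hanoi_moves(6) + 1
hanoi_moves(6) = 2 * hanoi_moves(5) + 1
hanoi_moves(5) = 2 * hanoi_moves(4) + 1
hanoi_moves(4) = 2 * hanoi_moves(3) + 1
hanoi_moves(3) = 2 * hanoi_moves(2) + 1
hanoi_moves(2) = 2 * hanoi_moves(1) + 1
hanoi_moves(1) = 1  (base case)
hanoi_moves(2) = 2 * 1 + 1 = 3
hanoi_moves(3) = 2 * 3 + 1 = 7
hanoi_moves(4) = 2 * 7 + 1 = 15
hanoi_moves(5) = 2 * 15 + 1 = 31
hanoi_moves(6) = 2 * 31 + 1 = 63
hanoi_moves(7) = 2 * 63 + 1 = 127
hanoi_moves(8) = 2 * 127 + 1 = 255
hanoi_moves(9) = 2 * 255 + 1 = 511

511


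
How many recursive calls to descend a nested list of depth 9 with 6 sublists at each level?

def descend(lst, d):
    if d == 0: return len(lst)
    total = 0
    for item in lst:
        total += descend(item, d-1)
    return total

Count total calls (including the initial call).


At depth 0 (root): 1 call
At depth 1: each of 1 parents calls descend on 6 children = 6 calls
At depth 2: each of 6 parents calls descend on 6 children = 36 calls
At depth 3: each of 36 parents calls descend on 6 children = 216 calls
At depth 4: each of 216 parents calls descend on 6 children = 1296 calls
At depth 5: each of 1296 parents calls descend on 6 children = 7776 calls
At depth 6: each of 7776 parents calls descend on 6 children = 46656 calls
At depth 7: each of 46656 parents calls descend on 6 children = 279936 calls
At depth 8: each of 279936 parents calls descend on 6 children = 1679616 calls
At depth 9: each of 1679616 parents calls descend on 6 children = 10077696 calls
Total: 1 + 6 + 36 + 216 + 1296 + 7776 + 46656 + 279936 + 1679616 + 10077696 = 12093235

12093235


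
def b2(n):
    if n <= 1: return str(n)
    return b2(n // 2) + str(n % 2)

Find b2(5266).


b2(5266) = b2(2633) + '0'
b2(2633) = b2(1316) + '1'
b2(1316) = b2(658) + '0'
b2(658) = b2(329) + '0'
b2(329) = b2(164) + '1'
b2(164) = b2(82) + '0'
b2(82) = b2(41) + '0'
b2(41) = b2(20) + '1'
b2(20) = b2(10) + '0'
b2(10) = b2(5) + '0'
b2(5) = b2(2) + '1'
b2(2) = b2(1) + '0'
b2(1) = '1'  (base case)
Concatenating: '1' + '0' + '1' + '0' + '0' + '1' + '0' + '0' + '1' + '0' + '0' + '1' + '0' = '1010010010010'

1010010010010


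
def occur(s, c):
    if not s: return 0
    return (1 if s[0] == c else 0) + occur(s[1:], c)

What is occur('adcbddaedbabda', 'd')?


s[0]='a' != 'd' -> 0
s[0]='d' == 'd' -> 1
s[0]='c' != 'd' -> 0
s[0]='b' != 'd' -> 0
s[0]='d' == 'd' -> 1
s[0]='d' == 'd' -> 1
s[0]='a' != 'd' -> 0
s[0]='e' != 'd' -> 0
s[0]='d' == 'd' -> 1
s[0]='b' != 'd' -> 0
s[0]='a' != 'd' -> 0
s[0]='b' != 'd' -> 0
s[0]='d' == 'd' -> 1
s[0]='a' != 'd' -> 0
Sum: 0 + 1 + 0 + 0 + 1 + 1 + 0 + 0 + 1 + 0 + 0 + 0 + 1 + 0 = 5

5


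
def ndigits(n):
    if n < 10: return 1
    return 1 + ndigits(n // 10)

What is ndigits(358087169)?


ndigits(358087169) = 1 + ndigits(35808716)
ndigits(35808716) = 1 + ndigits(3580871)
ndigits(3580871) = 1 + ndigits(358087)
ndigits(358087) = 1 + ndigits(35808)
ndigits(35808) = 1 + ndigits(3580)
ndigits(3580) = 1 + ndigits(358)
ndigits(358) = 1 + ndigits(35)
ndigits(35) = 1 + ndigits(3)
ndigits(3) = 1  (base case: 3 < 10)
Unwinding: 1 + 1 + 1 + 1 + 1 + 1 + 1 + 1 + 1 = 9

9


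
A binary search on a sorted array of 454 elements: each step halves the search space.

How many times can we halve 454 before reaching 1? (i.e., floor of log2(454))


454 / 2 = 227
227 / 2 = 113
113 / 2 = 56
56 / 2 = 28
28 / 2 = 14
14 / 2 = 7
7 / 2 = 3
3 / 2 = 1
Reached 1 after 8 halvings

8


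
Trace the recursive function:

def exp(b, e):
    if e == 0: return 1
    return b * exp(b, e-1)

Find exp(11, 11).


exp(11, 11)
= 11 * exp(11, 10)
= 11 * 11 * exp(11, 9)
= 11 * 11 * 11 * exp(11, 8)
= 11 * 11 * 11 * 11 * exp(11, 7)
= 11 * 11 * 11 * 11 * 11 * exp(11, 6)
= 11 * 11 * 11 * 11 * 11 * 11 * exp(11, 5)
= 11 * 11 * 11 * 11 * 11 * 11 * 11 * exp(11, 4)
= 11 * 11 * 11 * 11 * 11 * 11 * 11 * 11 * exp(11, 3)
= 11 * 11 * 11 * 11 * 11 * 11 * 11 * 11 * 11 * exp(11, 2)
= 11 * 11 * 11 * 11 * 11 * 11 * 11 * 11 * 11 * 11 * exp(11, 1)
= 11 * 11 * 11 * 11 * 11 * 11 * 11 * 11 * 11 * 11 * 11 * exp(11, 0)
= 11 * 11 * 11 * 11 * 11 * 11 * 11 * 11 * 11 * 11 * 11 * 1
= 285311670611

285311670611


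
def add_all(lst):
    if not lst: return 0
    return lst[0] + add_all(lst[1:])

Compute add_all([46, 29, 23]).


add_all([46, 29, 23]) = 46 + add_all([29, 23])
add_all([29, 23]) = 29 + add_all([23])
add_all([23]) = 23 + add_all([])
add_all([]) = 0  (base case)
Total: 46 + 29 + 23 + 0 = 98

98


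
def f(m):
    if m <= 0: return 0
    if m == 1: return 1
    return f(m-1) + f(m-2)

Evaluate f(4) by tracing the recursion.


Computing f(4) bottom-up:
f(0) = 0
f(1) = 1
f(2) = f(1) + f(0) = 1 + 0 = 1
f(3) = f(2) + f(1) = 1 + 1 = 2
f(4) = f(3) + f(2) = 2 + 1 = 3

3


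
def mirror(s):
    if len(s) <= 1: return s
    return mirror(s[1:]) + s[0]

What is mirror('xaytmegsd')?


mirror('xaytmegsd') = mirror('aytmegsd') + 'x'
mirror('aytmegsd') = mirror('ytmegsd') + 'a'
mirror('ytmegsd') = mirror('tmegsd') + 'y'
mirror('tmegsd') = mirror('megsd') + 't'
mirror('megsd') = mirror('egsd') + 'm'
mirror('egsd') = mirror('gsd') + 'e'
mirror('gsd') = mirror('sd') + 'g'
mirror('sd') = mirror('d') + 's'
mirror('d') = 'd'  (base case)
Concatenating: 'd' + 's' + 'g' + 'e' + 'm' + 't' + 'y' + 'a' + 'x' = 'dsgemtyax'

dsgemtyax


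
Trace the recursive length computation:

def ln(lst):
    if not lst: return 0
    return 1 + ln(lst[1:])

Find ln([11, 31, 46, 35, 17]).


ln([11, 31, 46, 35, 17]) = 1 + ln([31, 46, 35, 17])
ln([31, 46, 35, 17]) = 1 + ln([46, 35, 17])
ln([46, 35, 17]) = 1 + ln([35, 17])
ln([35, 17]) = 1 + ln([17])
ln([17]) = 1 + ln([])
ln([]) = 0  (base case)
Unwinding: 1 + 1 + 1 + 1 + 1 + 0 = 5

5


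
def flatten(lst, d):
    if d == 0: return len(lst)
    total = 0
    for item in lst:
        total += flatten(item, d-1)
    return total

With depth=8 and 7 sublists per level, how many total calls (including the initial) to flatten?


At depth 0 (root): 1 call
At depth 1: each of 1 parents calls flatten on 7 children = 7 calls
At depth 2: each of 7 parents calls flatten on 7 children = 49 calls
At depth 3: each of 49 parents calls flatten on 7 children = 343 calls
At depth 4: each of 343 parents calls flatten on 7 children = 2401 calls
At depth 5: each of 2401 parents calls flatten on 7 children = 16807 calls
At depth 6: each of 16807 parents calls flatten on 7 children = 117649 calls
At depth 7: each of 117649 parents calls flatten on 7 children = 823543 calls
At depth 8: each of 823543 parents calls flatten on 7 children = 5764801 calls
Total: 1 + 7 + 49 + 343 + 2401 + 16807 + 117649 + 823543 + 5764801 = 6725601

6725601


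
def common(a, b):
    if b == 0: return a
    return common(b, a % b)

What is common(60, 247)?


common(60, 247) = common(247, 60)
common(247, 60) = common(60, 7)
common(60, 7) = common(7, 4)
common(7, 4) = common(4, 3)
common(4, 3) = common(3, 1)
common(3, 1) = common(1, 0)
common(1, 0) = 1  (base case)

1


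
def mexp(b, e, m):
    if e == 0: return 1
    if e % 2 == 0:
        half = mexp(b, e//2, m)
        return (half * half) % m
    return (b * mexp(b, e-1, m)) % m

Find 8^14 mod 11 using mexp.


mexp(8, 14, 11): e is even, compute mexp(8, 7, 11)
  mexp(8, 7, 11): e is odd, compute mexp(8, 6, 11)
    mexp(8, 6, 11): e is even, compute mexp(8, 3, 11)
      mexp(8, 3, 11): e is odd, compute mexp(8, 2, 11)
        mexp(8, 2, 11): e is even, compute mexp(8, 1, 11)
          mexp(8, 1, 11): e is odd, compute mexp(8, 0, 11)
          mexp(8, 0, 11) = 1
          (8 * 1) % 11 = 8
        half=8, (8*8) % 11 = 9
      (8 * 9) % 11 = 6
    half=6, (6*6) % 11 = 3
  (8 * 3) % 11 = 2
half=2, (2*2) % 11 = 4

4


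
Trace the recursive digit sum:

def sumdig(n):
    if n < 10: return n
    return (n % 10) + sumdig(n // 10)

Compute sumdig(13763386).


sumdig(13763386) = 6 + sumdig(1376338)
sumdig(1376338) = 8 + sumdig(137633)
sumdig(137633) = 3 + sumdig(13763)
sumdig(13763) = 3 + sumdig(1376)
sumdig(1376) = 6 + sumdig(137)
sumdig(137) = 7 + sumdig(13)
sumdig(13) = 3 + sumdig(1)
sumdig(1) = 1  (base case)
Total: 6 + 8 + 3 + 3 + 6 + 7 + 3 + 1 = 37

37


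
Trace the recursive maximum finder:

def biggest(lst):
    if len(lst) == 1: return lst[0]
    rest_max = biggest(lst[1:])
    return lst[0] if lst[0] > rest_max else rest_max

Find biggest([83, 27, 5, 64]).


biggest([83, 27, 5, 64]): compare 83 with biggest([27, 5, 64])
biggest([27, 5, 64]): compare 27 with biggest([5, 64])
biggest([5, 64]): compare 5 with biggest([64])
biggest([64]) = 64  (base case)
Compare 5 with 64 -> 64
Compare 27 with 64 -> 64
Compare 83 with 64 -> 83

83


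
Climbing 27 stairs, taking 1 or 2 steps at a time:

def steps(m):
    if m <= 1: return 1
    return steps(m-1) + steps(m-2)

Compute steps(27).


Building up from base cases:
steps(0) = 1
steps(1) = 1
steps(2) = steps(1) + steps(0) = 1 + 1 = 2
steps(3) = steps(2) + steps(1) = 2 + 1 = 3
steps(4) = steps(3) + steps(2) = 3 + 2 = 5
steps(5) = steps(4) + steps(3) = 5 + 3 = 8
steps(6) = steps(5) + steps(4) = 8 + 5 = 13
steps(7) = steps(6) + steps(5) = 13 + 8 = 21
steps(8) = steps(7) + steps(6) = 21 + 13 = 34
steps(9) = steps(8) + steps(7) = 34 + 21 = 55
steps(10) = steps(9) + steps(8) = 55 + 34 = 89
steps(11) = steps(10) + steps(9) = 89 + 55 = 144
steps(12) = steps(11) + steps(10) = 144 + 89 = 233
steps(13) = steps(12) + steps(11) = 233 + 144 = 377
steps(14) = steps(13) + steps(12) = 377 + 233 = 610
steps(15) = steps(14) + steps(13) = 610 + 377 = 987
steps(16) = steps(15) + steps(14) = 987 + 610 = 1597
steps(17) = steps(16) + steps(15) = 1597 + 987 = 2584
steps(18) = steps(17) + steps(16) = 2584 + 1597 = 4181
steps(19) = steps(18) + steps(17) = 4181 + 2584 = 6765
steps(20) = steps(19) + steps(18) = 6765 + 4181 = 10946
steps(21) = steps(20) + steps(19) = 10946 + 6765 = 17711
steps(22) = steps(21) + steps(20) = 17711 + 10946 = 28657
steps(23) = steps(22) + steps(21) = 28657 + 17711 = 46368
steps(24) = steps(23) + steps(22) = 46368 + 28657 = 75025
steps(25) = steps(24) + steps(23) = 75025 + 46368 = 121393
steps(26) = steps(25) + steps(24) = 121393 + 75025 = 196418
steps(27) = steps(26) + steps(25) = 196418 + 121393 = 317811

317811


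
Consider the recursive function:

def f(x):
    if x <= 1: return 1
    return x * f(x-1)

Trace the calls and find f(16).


f(16)
= 16 * f(15)
= 16 * 15 * f(14)
= 16 * 15 * 14 * f(13)
= 16 * 15 * 14 * 13 * f(12)
= 16 * 15 * 14 * 13 * 12 * f(11)
= 16 * 15 * 14 * 13 * 12 * 11 * f(10)
= 16 * 15 * 14 * 13 * 12 * 11 * 10 * f(9)
= 16 * 15 * 14 * 13 * 12 * 11 * 10 * 9 * f(8)
= 16 * 15 * 14 * 13 * 12 * 11 * 10 * 9 * 8 * f(7)
= 16 * 15 * 14 * 13 * 12 * 11 * 10 * 9 * 8 * 7 * f(6)
= 16 * 15 * 14 * 13 * 12 * 11 * 10 * 9 * 8 * 7 * 6 * f(5)
= 16 * 15 * 14 * 13 * 12 * 11 * 10 * 9 * 8 * 7 * 6 * 5 * f(4)
= 16 * 15 * 14 * 13 * 12 * 11 * 10 * 9 * 8 * 7 * 6 * 5 * 4 * f(3)
= 16 * 15 * 14 * 13 * 12 * 11 * 10 * 9 * 8 * 7 * 6 * 5 * 4 * 3 * f(2)
= 16 * 15 * 14 * 13 * 12 * 11 * 10 * 9 * 8 * 7 * 6 * 5 * 4 * 3 * 2 * f(1)
= 16 * 15 * 14 * 13 * 12 * 11 * 10 * 9 * 8 * 7 * 6 * 5 * 4 * 3 * 2 * 1
= 20922789888000

20922789888000


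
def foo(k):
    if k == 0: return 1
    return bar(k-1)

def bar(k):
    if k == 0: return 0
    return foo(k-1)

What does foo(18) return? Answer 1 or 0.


foo(18) = bar(17)
bar(17) = foo(16)
foo(16) = bar(15)
bar(15) = foo(14)
foo(14) = bar(13)
bar(13) = foo(12)
foo(12) = bar(11)
bar(11) = foo(10)
foo(10) = bar(9)
bar(9) = foo(8)
foo(8) = bar(7)
bar(7) = foo(6)
foo(6) = bar(5)
bar(5) = foo(4)
foo(4) = bar(3)
bar(3) = foo(2)
foo(2) = bar(1)
bar(1) = foo(0)
foo(0) = 1  (base case)
Result: 1

1


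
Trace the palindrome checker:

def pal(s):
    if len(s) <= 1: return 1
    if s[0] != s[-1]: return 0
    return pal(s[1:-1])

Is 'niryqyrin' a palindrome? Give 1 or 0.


pal('niryqyrin'): s[0]='n' == s[-1]='n' -> check pal('iryqyri')
pal('iryqyri'): s[0]='i' == s[-1]='i' -> check pal('ryqyr')
pal('ryqyr'): s[0]='r' == s[-1]='r' -> check pal('yqy')
pal('yqy'): s[0]='y' == s[-1]='y' -> check pal('q')
pal('q'): len <= 1 -> return 1  (base case)
Result: 1 (palindrome)

1


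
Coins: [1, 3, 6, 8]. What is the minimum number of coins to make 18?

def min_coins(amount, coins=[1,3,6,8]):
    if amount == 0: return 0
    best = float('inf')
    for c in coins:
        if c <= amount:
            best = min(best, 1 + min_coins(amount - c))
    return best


Building up with DP:
min_coins(0) = 0
min_coins(1) = min(1+min_coins(0)=1+0=1) = 1
min_coins(2) = min(1+min_coins(1)=1+1=2) = 2
min_coins(3) = min(1+min_coins(2)=1+2=3, 1+min_coins(0)=1+0=1) = 1
min_coins(4) = min(1+min_coins(3)=1+1=2, 1+min_coins(1)=1+1=2) = 2
min_coins(5) = min(1+min_coins(4)=1+2=3, 1+min_coins(2)=1+2=3) = 3
min_coins(6) = min(1+min_coins(5)=1+3=4, 1+min_coins(3)=1+1=2, 1+min_coins(0)=1+0=1) = 1
min_coins(7) = min(1+min_coins(6)=1+1=2, 1+min_coins(4)=1+2=3, 1+min_coins(1)=1+1=2) = 2
min_coins(8) = min(1+min_coins(7)=1+2=3, 1+min_coins(5)=1+3=4, 1+min_coins(2)=1+2=3, 1+min_coins(0)=1+0=1) = 1
min_coins(9) = min(1+min_coins(8)=1+1=2, 1+min_coins(6)=1+1=2, 1+min_coins(3)=1+1=2, 1+min_coins(1)=1+1=2) = 2
min_coins(10) = min(1+min_coins(9)=1+2=3, 1+min_coins(7)=1+2=3, 1+min_coins(4)=1+2=3, 1+min_coins(2)=1+2=3) = 3
min_coins(11) = min(1+min_coins(10)=1+3=4, 1+min_coins(8)=1+1=2, 1+min_coins(5)=1+3=4, 1+min_coins(3)=1+1=2) = 2
min_coins(12) = min(1+min_coins(11)=1+2=3, 1+min_coins(9)=1+2=3, 1+min_coins(6)=1+1=2, 1+min_coins(4)=1+2=3) = 2
min_coins(13) = min(1+min_coins(12)=1+2=3, 1+min_coins(10)=1+3=4, 1+min_coins(7)=1+2=3, 1+min_coins(5)=1+3=4) = 3
min_coins(14) = min(1+min_coins(13)=1+3=4, 1+min_coins(11)=1+2=3, 1+min_coins(8)=1+1=2, 1+min_coins(6)=1+1=2) = 2
min_coins(15) = min(1+min_coins(14)=1+2=3, 1+min_coins(12)=1+2=3, 1+min_coins(9)=1+2=3, 1+min_coins(7)=1+2=3) = 3
min_coins(16) = min(1+min_coins(15)=1+3=4, 1+min_coins(13)=1+3=4, 1+min_coins(10)=1+3=4, 1+min_coins(8)=1+1=2) = 2
min_coins(17) = min(1+min_coins(16)=1+2=3, 1+min_coins(14)=1+2=3, 1+min_coins(11)=1+2=3, 1+min_coins(9)=1+2=3) = 3
min_coins(18) = min(1+min_coins(17)=1+3=4, 1+min_coins(15)=1+3=4, 1+min_coins(12)=1+2=3, 1+min_coins(10)=1+3=4) = 3

3


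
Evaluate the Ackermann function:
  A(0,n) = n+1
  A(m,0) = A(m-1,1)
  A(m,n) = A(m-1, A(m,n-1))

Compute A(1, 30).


A(1, 30) = A(0, A(1, 29))
  A(1, 29) = A(0, A(1, 28))
    A(1, 28) = A(0, A(1, 27))
      A(1, 27) = A(0, A(1, 26))
        A(1, 26) = A(0, A(1, 25))
          A(1, 25) = A(0, A(1, 24))
          A(1, 24) = A(0, A(1, 23))
          A(1, 23) = A(0, A(1, 22))
          A(1, 22) = A(0, A(1, 21))
          A(1, 21) = A(0, A(1, 20))
          A(1, 20) = A(0, A(1, 19))
          A(1, 19) = A(0, A(1, 18))
          A(1, 18) = A(0, A(1, 17))
          A(1, 17) = A(0, A(1, 16))
          A(1, 16) = A(0, A(1, 15))
          A(1, 15) = A(0, A(1, 14))
          A(1, 14) = A(0, A(1, 13))
          A(1, 13) = A(0, A(1, 12))
          A(1, 12) = A(0, A(1, 11))
          A(1, 11) = A(0, A(1, 10))
          A(1, 10) = A(0, A(1, 9))
          A(1, 9) = A(0, A(1, 8))
          A(1, 8) = A(0, A(1, 7))
          A(1, 7) = A(0, A(1, 6))
          A(1, 6) = A(0, A(1, 5))
... (trace truncated)
Result: A(1, 30) = 32

32


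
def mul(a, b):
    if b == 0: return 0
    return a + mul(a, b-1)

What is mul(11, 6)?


mul(11, 6) = 11 + mul(11, 5)
mul(11, 5) = 11 + mul(11, 4)
mul(11, 4) = 11 + mul(11, 3)
mul(11, 3) = 11 + mul(11, 2)
mul(11, 2) = 11 + mul(11, 1)
mul(11, 1) = 11 + mul(11, 0)
mul(11, 0) = 0  (base case)
Total: 11 + 11 + 11 + 11 + 11 + 11 + 0 = 66

66


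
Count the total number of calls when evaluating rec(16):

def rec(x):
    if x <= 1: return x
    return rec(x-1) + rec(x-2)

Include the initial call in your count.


Let C(n) = total calls for rec(n)
C(0) = 1, C(1) = 1
C(2) = 1 + C(1) + C(0) = 1 + 1 + 1 = 3
C(3) = 1 + C(2) + C(1) = 1 + 3 + 1 = 5
C(4) = 1 + C(3) + C(2) = 1 + 5 + 3 = 9
C(5) = 1 + C(4) + C(3) = 1 + 9 + 5 = 15
C(6) = 1 + C(5) + C(4) = 1 + 15 + 9 = 25
C(7) = 1 + C(6) + C(5) = 1 + 25 + 15 = 41
C(8) = 1 + C(7) + C(6) = 1 + 41 + 25 = 67
C(9) = 1 + C(8) + C(7) = 1 + 67 + 41 = 109
C(10) = 1 + C(9) + C(8) = 1 + 109 + 67 = 177
C(11) = 1 + C(10) + C(9) = 1 + 177 + 109 = 287
C(12) = 1 + C(11) + C(10) = 1 + 287 + 177 = 465
C(13) = 1 + C(12) + C(11) = 1 + 465 + 287 = 753
C(14) = 1 + C(13) + C(12) = 1 + 753 + 465 = 1219
C(15) = 1 + C(14) + C(13) = 1 + 1219 + 753 = 1973
C(16) = 1 + C(15) + C(14) = 1 + 1973 + 1219 = 3193

3193


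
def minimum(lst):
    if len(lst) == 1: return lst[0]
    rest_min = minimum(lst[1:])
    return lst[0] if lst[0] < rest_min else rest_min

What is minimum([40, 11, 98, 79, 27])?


minimum([40, 11, 98, 79, 27]): compare 40 with minimum([11, 98, 79, 27])
minimum([11, 98, 79, 27]): compare 11 with minimum([98, 79, 27])
minimum([98, 79, 27]): compare 98 with minimum([79, 27])
minimum([79, 27]): compare 79 with minimum([27])
minimum([27]) = 27  (base case)
Compare 79 with 27 -> 27
Compare 98 with 27 -> 27
Compare 11 with 27 -> 11
Compare 40 with 11 -> 11

11


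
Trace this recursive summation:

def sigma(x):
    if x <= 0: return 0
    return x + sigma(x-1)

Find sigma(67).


sigma(67)
= 67 + 66 + 65 + 64 + 63 + 62 + 61 + 60 + 59 + 58 + 57 + 56 + 55 + 54 + 53 + 52 + 51 + 50 + 49 + 48 + 47 + 46 + 45 + 44 + 43 + 42 + 41 + 40 + 39 + 38 + 37 + 36 + 35 + 34 + 33 + 32 + 31 + 30 + 29 + 28 + 27 + 26 + 25 + 24 + 23 + 22 + 21 + 20 + 19 + 18 + 17 + 16 + 15 + 14 + 13 + 12 + 11 + 10 + 9 + 8 + 7 + 6 + 5 + 4 + 3 + 2 + 1 + sigma(0)
= 67 + 66 + 65 + 64 + 63 + 62 + 61 + 60 + 59 + 58 + 57 + 56 + 55 + 54 + 53 + 52 + 51 + 50 + 49 + 48 + 47 + 46 + 45 + 44 + 43 + 42 + 41 + 40 + 39 + 38 + 37 + 36 + 35 + 34 + 33 + 32 + 31 + 30 + 29 + 28 + 27 + 26 + 25 + 24 + 23 + 22 + 21 + 20 + 19 + 18 + 17 + 16 + 15 + 14 + 13 + 12 + 11 + 10 + 9 + 8 + 7 + 6 + 5 + 4 + 3 + 2 + 1 + 0
= 2278

2278


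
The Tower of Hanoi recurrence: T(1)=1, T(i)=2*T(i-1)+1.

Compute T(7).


T(7) = 2 * T(6) + 1
T(6) = 2 * T(5) + 1
T(5) = 2 * T(4) + 1
T(4) = 2 * T(3) + 1
T(3) = 2 * T(2) + 1
T(2) = 2 * T(1) + 1
T(1) = 1  (base case)
T(2) = 2 * 1 + 1 = 3
T(3) = 2 * 3 + 1 = 7
T(4) = 2 * 7 + 1 = 15
T(5) = 2 * 15 + 1 = 31
T(6) = 2 * 31 + 1 = 63
T(7) = 2 * 63 + 1 = 127

127


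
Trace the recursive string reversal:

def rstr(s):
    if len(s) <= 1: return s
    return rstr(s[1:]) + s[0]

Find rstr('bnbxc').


rstr('bnbxc') = rstr('nbxc') + 'b'
rstr('nbxc') = rstr('bxc') + 'n'
rstr('bxc') = rstr('xc') + 'b'
rstr('xc') = rstr('c') + 'x'
rstr('c') = 'c'  (base case)
Concatenating: 'c' + 'x' + 'b' + 'n' + 'b' = 'cxbnb'

cxbnb


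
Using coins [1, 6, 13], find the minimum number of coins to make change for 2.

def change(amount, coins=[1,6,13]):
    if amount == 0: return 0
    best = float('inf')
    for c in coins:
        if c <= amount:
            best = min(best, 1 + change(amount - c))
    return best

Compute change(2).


Building up with DP:
change(0) = 0
change(1) = min(1+change(0)=1+0=1) = 1
change(2) = min(1+change(1)=1+1=2) = 2

2


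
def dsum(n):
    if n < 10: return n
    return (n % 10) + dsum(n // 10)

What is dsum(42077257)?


dsum(42077257) = 7 + dsum(4207725)
dsum(4207725) = 5 + dsum(420772)
dsum(420772) = 2 + dsum(42077)
dsum(42077) = 7 + dsum(4207)
dsum(4207) = 7 + dsum(420)
dsum(420) = 0 + dsum(42)
dsum(42) = 2 + dsum(4)
dsum(4) = 4  (base case)
Total: 7 + 5 + 2 + 7 + 7 + 0 + 2 + 4 = 34

34


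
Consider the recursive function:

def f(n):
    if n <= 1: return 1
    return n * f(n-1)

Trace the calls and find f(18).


f(18)
= 18 * f(17)
= 18 * 17 * f(16)
= 18 * 17 * 16 * f(15)
= 18 * 17 * 16 * 15 * f(14)
= 18 * 17 * 16 * 15 * 14 * f(13)
= 18 * 17 * 16 * 15 * 14 * 13 * f(12)
= 18 * 17 * 16 * 15 * 14 * 13 * 12 * f(11)
= 18 * 17 * 16 * 15 * 14 * 13 * 12 * 11 * f(10)
= 18 * 17 * 16 * 15 * 14 * 13 * 12 * 11 * 10 * f(9)
= 18 * 17 * 16 * 15 * 14 * 13 * 12 * 11 * 10 * 9 * f(8)
= 18 * 17 * 16 * 15 * 14 * 13 * 12 * 11 * 10 * 9 * 8 * f(7)
= 18 * 17 * 16 * 15 * 14 * 13 * 12 * 11 * 10 * 9 * 8 * 7 * f(6)
= 18 * 17 * 16 * 15 * 14 * 13 * 12 * 11 * 10 * 9 * 8 * 7 * 6 * f(5)
= 18 * 17 * 16 * 15 * 14 * 13 * 12 * 11 * 10 * 9 * 8 * 7 * 6 * 5 * f(4)
= 18 * 17 * 16 * 15 * 14 * 13 * 12 * 11 * 10 * 9 * 8 * 7 * 6 * 5 * 4 * f(3)
= 18 * 17 * 16 * 15 * 14 * 13 * 12 * 11 * 10 * 9 * 8 * 7 * 6 * 5 * 4 * 3 * f(2)
= 18 * 17 * 16 * 15 * 14 * 13 * 12 * 11 * 10 * 9 * 8 * 7 * 6 * 5 * 4 * 3 * 2 * f(1)
= 18 * 17 * 16 * 15 * 14 * 13 * 12 * 11 * 10 * 9 * 8 * 7 * 6 * 5 * 4 * 3 * 2 * 1
= 6402373705728000

6402373705728000


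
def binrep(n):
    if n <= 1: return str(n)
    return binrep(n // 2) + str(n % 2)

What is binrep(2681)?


binrep(2681) = binrep(1340) + '1'
binrep(1340) = binrep(670) + '0'
binrep(670) = binrep(335) + '0'
binrep(335) = binrep(167) + '1'
binrep(167) = binrep(83) + '1'
binrep(83) = binrep(41) + '1'
binrep(41) = binrep(20) + '1'
binrep(20) = binrep(10) + '0'
binrep(10) = binrep(5) + '0'
binrep(5) = binrep(2) + '1'
binrep(2) = binrep(1) + '0'
binrep(1) = '1'  (base case)
Concatenating: '1' + '0' + '1' + '0' + '0' + '1' + '1' + '1' + '1' + '0' + '0' + '1' = '101001111001'

101001111001


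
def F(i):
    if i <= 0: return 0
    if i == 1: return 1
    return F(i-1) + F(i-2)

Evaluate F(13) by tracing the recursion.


Computing F(13) bottom-up:
F(0) = 0
F(1) = 1
F(2) = F(1) + F(0) = 1 + 0 = 1
F(3) = F(2) + F(1) = 1 + 1 = 2
F(4) = F(3) + F(2) = 2 + 1 = 3
F(5) = F(4) + F(3) = 3 + 2 = 5
F(6) = F(5) + F(4) = 5 + 3 = 8
F(7) = F(6) + F(5) = 8 + 5 = 13
F(8) = F(7) + F(6) = 13 + 8 = 21
F(9) = F(8) + F(7) = 21 + 13 = 34
F(10) = F(9) + F(8) = 34 + 21 = 55
F(11) = F(10) + F(9) = 55 + 34 = 89
F(12) = F(11) + F(10) = 89 + 55 = 144
F(13) = F(12) + F(11) = 144 + 89 = 233

233


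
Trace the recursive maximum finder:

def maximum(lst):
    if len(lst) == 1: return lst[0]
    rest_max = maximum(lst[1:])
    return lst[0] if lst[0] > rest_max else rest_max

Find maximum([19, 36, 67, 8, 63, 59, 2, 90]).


maximum([19, 36, 67, 8, 63, 59, 2, 90]): compare 19 with maximum([36, 67, 8, 63, 59, 2, 90])
maximum([36, 67, 8, 63, 59, 2, 90]): compare 36 with maximum([67, 8, 63, 59, 2, 90])
maximum([67, 8, 63, 59, 2, 90]): compare 67 with maximum([8, 63, 59, 2, 90])
maximum([8, 63, 59, 2, 90]): compare 8 with maximum([63, 59, 2, 90])
maximum([63, 59, 2, 90]): compare 63 with maximum([59, 2, 90])
maximum([59, 2, 90]): compare 59 with maximum([2, 90])
maximum([2, 90]): compare 2 with maximum([90])
maximum([90]) = 90  (base case)
Compare 2 with 90 -> 90
Compare 59 with 90 -> 90
Compare 63 with 90 -> 90
Compare 8 with 90 -> 90
Compare 67 with 90 -> 90
Compare 36 with 90 -> 90
Compare 19 with 90 -> 90

90


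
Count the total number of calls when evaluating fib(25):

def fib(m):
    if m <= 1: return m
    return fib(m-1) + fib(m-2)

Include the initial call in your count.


Let C(n) = total calls for fib(n)
C(0) = 1, C(1) = 1
C(2) = 1 + C(1) + C(0) = 1 + 1 + 1 = 3
C(3) = 1 + C(2) + C(1) = 1 + 3 + 1 = 5
C(4) = 1 + C(3) + C(2) = 1 + 5 + 3 = 9
C(5) = 1 + C(4) + C(3) = 1 + 9 + 5 = 15
C(6) = 1 + C(5) + C(4) = 1 + 15 + 9 = 25
C(7) = 1 + C(6) + C(5) = 1 + 25 + 15 = 41
C(8) = 1 + C(7) + C(6) = 1 + 41 + 25 = 67
C(9) = 1 + C(8) + C(7) = 1 + 67 + 41 = 109
C(10) = 1 + C(9) + C(8) = 1 + 109 + 67 = 177
C(11) = 1 + C(10) + C(9) = 1 + 177 + 109 = 287
C(12) = 1 + C(11) + C(10) = 1 + 287 + 177 = 465
C(13) = 1 + C(12) + C(11) = 1 + 465 + 287 = 753
C(14) = 1 + C(13) + C(12) = 1 + 753 + 465 = 1219
C(15) = 1 + C(14) + C(13) = 1 + 1219 + 753 = 1973
C(16) = 1 + C(15) + C(14) = 1 + 1973 + 1219 = 3193
C(17) = 1 + C(16) + C(15) = 1 + 3193 + 1973 = 5167
C(18) = 1 + C(17) + C(16) = 1 + 5167 + 3193 = 8361
C(19) = 1 + C(18) + C(17) = 1 + 8361 + 5167 = 13529
C(20) = 1 + C(19) + C(18) = 1 + 13529 + 8361 = 21891
C(21) = 1 + C(20) + C(19) = 1 + 21891 + 13529 = 35421
C(22) = 1 + C(21) + C(20) = 1 + 35421 + 21891 = 57313
C(23) = 1 + C(22) + C(21) = 1 + 57313 + 35421 = 92735
C(24) = 1 + C(23) + C(22) = 1 + 92735 + 57313 = 150049
C(25) = 1 + C(24) + C(23) = 1 + 150049 + 92735 = 242785

242785


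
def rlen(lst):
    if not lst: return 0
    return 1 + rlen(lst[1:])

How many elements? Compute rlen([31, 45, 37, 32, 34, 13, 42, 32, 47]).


rlen([31, 45, 37, 32, 34, 13, 42, 32, 47]) = 1 + rlen([45, 37, 32, 34, 13, 42, 32, 47])
rlen([45, 37, 32, 34, 13, 42, 32, 47]) = 1 + rlen([37, 32, 34, 13, 42, 32, 47])
rlen([37, 32, 34, 13, 42, 32, 47]) = 1 + rlen([32, 34, 13, 42, 32, 47])
rlen([32, 34, 13, 42, 32, 47]) = 1 + rlen([34, 13, 42, 32, 47])
rlen([34, 13, 42, 32, 47]) = 1 + rlen([13, 42, 32, 47])
rlen([13, 42, 32, 47]) = 1 + rlen([42, 32, 47])
rlen([42, 32, 47]) = 1 + rlen([32, 47])
rlen([32, 47]) = 1 + rlen([47])
rlen([47]) = 1 + rlen([])
rlen([]) = 0  (base case)
Unwinding: 1 + 1 + 1 + 1 + 1 + 1 + 1 + 1 + 1 + 0 = 9

9


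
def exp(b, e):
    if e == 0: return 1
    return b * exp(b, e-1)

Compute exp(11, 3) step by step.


exp(11, 3)
= 11 * exp(11, 2)
= 11 * 11 * exp(11, 1)
= 11 * 11 * 11 * exp(11, 0)
= 11 * 11 * 11 * 1
= 1331

1331


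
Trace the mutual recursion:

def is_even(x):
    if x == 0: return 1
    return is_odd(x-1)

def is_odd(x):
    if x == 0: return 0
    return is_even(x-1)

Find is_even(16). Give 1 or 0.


is_even(16) = is_odd(15)
is_odd(15) = is_even(14)
is_even(14) = is_odd(13)
is_odd(13) = is_even(12)
is_even(12) = is_odd(11)
is_odd(11) = is_even(10)
is_even(10) = is_odd(9)
is_odd(9) = is_even(8)
is_even(8) = is_odd(7)
is_odd(7) = is_even(6)
is_even(6) = is_odd(5)
is_odd(5) = is_even(4)
is_even(4) = is_odd(3)
is_odd(3) = is_even(2)
is_even(2) = is_odd(1)
is_odd(1) = is_even(0)
is_even(0) = 1  (base case)
Result: 1

1


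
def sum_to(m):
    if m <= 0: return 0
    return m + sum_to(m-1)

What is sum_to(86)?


sum_to(86)
= 86 + 85 + 84 + 83 + 82 + 81 + 80 + 79 + 78 + 77 + 76 + 75 + 74 + 73 + 72 + 71 + 70 + 69 + 68 + 67 + 66 + 65 + 64 + 63 + 62 + 61 + 60 + 59 + 58 + 57 + 56 + 55 + 54 + 53 + 52 + 51 + 50 + 49 + 48 + 47 + 46 + 45 + 44 + 43 + 42 + 41 + 40 + 39 + 38 + 37 + 36 + 35 + 34 + 33 + 32 + 31 + 30 + 29 + 28 + 27 + 26 + 25 + 24 + 23 + 22 + 21 + 20 + 19 + 18 + 17 + 16 + 15 + 14 + 13 + 12 + 11 + 10 + 9 + 8 + 7 + 6 + 5 + 4 + 3 + 2 + 1 + sum_to(0)
= 86 + 85 + 84 + 83 + 82 + 81 + 80 + 79 + 78 + 77 + 76 + 75 + 74 + 73 + 72 + 71 + 70 + 69 + 68 + 67 + 66 + 65 + 64 + 63 + 62 + 61 + 60 + 59 + 58 + 57 + 56 + 55 + 54 + 53 + 52 + 51 + 50 + 49 + 48 + 47 + 46 + 45 + 44 + 43 + 42 + 41 + 40 + 39 + 38 + 37 + 36 + 35 + 34 + 33 + 32 + 31 + 30 + 29 + 28 + 27 + 26 + 25 + 24 + 23 + 22 + 21 + 20 + 19 + 18 + 17 + 16 + 15 + 14 + 13 + 12 + 11 + 10 + 9 + 8 + 7 + 6 + 5 + 4 + 3 + 2 + 1 + 0
= 3741

3741


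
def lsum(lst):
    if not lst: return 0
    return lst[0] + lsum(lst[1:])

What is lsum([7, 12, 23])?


lsum([7, 12, 23]) = 7 + lsum([12, 23])
lsum([12, 23]) = 12 + lsum([23])
lsum([23]) = 23 + lsum([])
lsum([]) = 0  (base case)
Total: 7 + 12 + 23 + 0 = 42

42


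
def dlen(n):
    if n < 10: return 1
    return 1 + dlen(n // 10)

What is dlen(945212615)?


dlen(945212615) = 1 + dlen(94521261)
dlen(94521261) = 1 + dlen(9452126)
dlen(9452126) = 1 + dlen(945212)
dlen(945212) = 1 + dlen(94521)
dlen(94521) = 1 + dlen(9452)
dlen(9452) = 1 + dlen(945)
dlen(945) = 1 + dlen(94)
dlen(94) = 1 + dlen(9)
dlen(9) = 1  (base case: 9 < 10)
Unwinding: 1 + 1 + 1 + 1 + 1 + 1 + 1 + 1 + 1 = 9

9


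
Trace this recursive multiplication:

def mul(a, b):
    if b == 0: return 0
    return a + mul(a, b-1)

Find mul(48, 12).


mul(48, 12) = 48 + mul(48, 11)
mul(48, 11) = 48 + mul(48, 10)
mul(48, 10) = 48 + mul(48, 9)
mul(48, 9) = 48 + mul(48, 8)
mul(48, 8) = 48 + mul(48, 7)
mul(48, 7) = 48 + mul(48, 6)
mul(48, 6) = 48 + mul(48, 5)
mul(48, 5) = 48 + mul(48, 4)
mul(48, 4) = 48 + mul(48, 3)
mul(48, 3) = 48 + mul(48, 2)
mul(48, 2) = 48 + mul(48, 1)
mul(48, 1) = 48 + mul(48, 0)
mul(48, 0) = 0  (base case)
Total: 48 + 48 + 48 + 48 + 48 + 48 + 48 + 48 + 48 + 48 + 48 + 48 + 0 = 576

576


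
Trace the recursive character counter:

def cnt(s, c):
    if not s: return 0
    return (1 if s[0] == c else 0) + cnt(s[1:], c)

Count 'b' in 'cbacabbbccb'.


s[0]='c' != 'b' -> 0
s[0]='b' == 'b' -> 1
s[0]='a' != 'b' -> 0
s[0]='c' != 'b' -> 0
s[0]='a' != 'b' -> 0
s[0]='b' == 'b' -> 1
s[0]='b' == 'b' -> 1
s[0]='b' == 'b' -> 1
s[0]='c' != 'b' -> 0
s[0]='c' != 'b' -> 0
s[0]='b' == 'b' -> 1
Sum: 0 + 1 + 0 + 0 + 0 + 1 + 1 + 1 + 0 + 0 + 1 = 5

5


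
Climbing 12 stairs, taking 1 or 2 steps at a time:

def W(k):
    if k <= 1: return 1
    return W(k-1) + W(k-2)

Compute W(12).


Building up from base cases:
W(0) = 1
W(1) = 1
W(2) = W(1) + W(0) = 1 + 1 = 2
W(3) = W(2) + W(1) = 2 + 1 = 3
W(4) = W(3) + W(2) = 3 + 2 = 5
W(5) = W(4) + W(3) = 5 + 3 = 8
W(6) = W(5) + W(4) = 8 + 5 = 13
W(7) = W(6) + W(5) = 13 + 8 = 21
W(8) = W(7) + W(6) = 21 + 13 = 34
W(9) = W(8) + W(7) = 34 + 21 = 55
W(10) = W(9) + W(8) = 55 + 34 = 89
W(11) = W(10) + W(9) = 89 + 55 = 144
W(12) = W(11) + W(10) = 144 + 89 = 233

233


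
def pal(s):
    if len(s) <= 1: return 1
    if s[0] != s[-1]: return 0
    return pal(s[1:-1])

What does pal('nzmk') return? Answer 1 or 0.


pal('nzmk'): s[0]='n' != s[-1]='k' -> return 0
Result: 0 (not a palindrome)

0


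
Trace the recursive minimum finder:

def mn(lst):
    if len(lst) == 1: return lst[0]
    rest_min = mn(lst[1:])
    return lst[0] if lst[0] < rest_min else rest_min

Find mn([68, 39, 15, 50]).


mn([68, 39, 15, 50]): compare 68 with mn([39, 15, 50])
mn([39, 15, 50]): compare 39 with mn([15, 50])
mn([15, 50]): compare 15 with mn([50])
mn([50]) = 50  (base case)
Compare 15 with 50 -> 15
Compare 39 with 15 -> 15
Compare 68 with 15 -> 15

15


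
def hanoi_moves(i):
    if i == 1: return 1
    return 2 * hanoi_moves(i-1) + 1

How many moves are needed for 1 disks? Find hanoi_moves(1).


hanoi_moves(1) = 1  (base case)

1


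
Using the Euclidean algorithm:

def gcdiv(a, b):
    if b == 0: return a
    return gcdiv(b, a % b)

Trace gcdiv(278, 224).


gcdiv(278, 224) = gcdiv(224, 54)
gcdiv(224, 54) = gcdiv(54, 8)
gcdiv(54, 8) = gcdiv(8, 6)
gcdiv(8, 6) = gcdiv(6, 2)
gcdiv(6, 2) = gcdiv(2, 0)
gcdiv(2, 0) = 2  (base case)

2


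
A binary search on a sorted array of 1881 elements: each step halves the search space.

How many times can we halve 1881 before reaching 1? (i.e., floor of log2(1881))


1881 / 2 = 940
940 / 2 = 470
470 / 2 = 235
235 / 2 = 117
117 / 2 = 58
58 / 2 = 29
29 / 2 = 14
14 / 2 = 7
7 / 2 = 3
3 / 2 = 1
Reached 1 after 10 halvings

10


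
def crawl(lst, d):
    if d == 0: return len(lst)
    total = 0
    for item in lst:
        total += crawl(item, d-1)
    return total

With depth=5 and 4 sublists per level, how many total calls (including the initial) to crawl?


At depth 0 (root): 1 call
At depth 1: each of 1 parents calls crawl on 4 children = 4 calls
At depth 2: each of 4 parents calls crawl on 4 children = 16 calls
At depth 3: each of 16 parents calls crawl on 4 children = 64 calls
At depth 4: each of 64 parents calls crawl on 4 children = 256 calls
At depth 5: each of 256 parents calls crawl on 4 children = 1024 calls
Total: 1 + 4 + 16 + 64 + 256 + 1024 = 1365

1365


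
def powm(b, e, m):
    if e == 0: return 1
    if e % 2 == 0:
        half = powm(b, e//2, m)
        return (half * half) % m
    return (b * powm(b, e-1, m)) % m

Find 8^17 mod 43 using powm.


powm(8, 17, 43): e is odd, compute powm(8, 16, 43)
  powm(8, 16, 43): e is even, compute powm(8, 8, 43)
    powm(8, 8, 43): e is even, compute powm(8, 4, 43)
      powm(8, 4, 43): e is even, compute powm(8, 2, 43)
        powm(8, 2, 43): e is even, compute powm(8, 1, 43)
          powm(8, 1, 43): e is odd, compute powm(8, 0, 43)
          powm(8, 0, 43) = 1
          (8 * 1) % 43 = 8
        half=8, (8*8) % 43 = 21
      half=21, (21*21) % 43 = 11
    half=11, (11*11) % 43 = 35
  half=35, (35*35) % 43 = 21
(8 * 21) % 43 = 39

39


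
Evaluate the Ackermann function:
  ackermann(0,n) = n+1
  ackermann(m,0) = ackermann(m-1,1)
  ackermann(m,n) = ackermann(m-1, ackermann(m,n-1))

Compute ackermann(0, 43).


ackermann(0, 43) = 44
Result: ackermann(0, 43) = 44

44


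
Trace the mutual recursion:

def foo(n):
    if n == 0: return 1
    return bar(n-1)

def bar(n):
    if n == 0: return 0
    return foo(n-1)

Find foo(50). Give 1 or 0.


foo(50) = bar(49)
bar(49) = foo(48)
foo(48) = bar(47)
bar(47) = foo(46)
foo(46) = bar(45)
bar(45) = foo(44)
foo(44) = bar(43)
bar(43) = foo(42)
foo(42) = bar(41)
bar(41) = foo(40)
foo(40) = bar(39)
bar(39) = foo(38)
foo(38) = bar(37)
bar(37) = foo(36)
foo(36) = bar(35)
bar(35) = foo(34)
foo(34) = bar(33)
bar(33) = foo(32)
foo(32) = bar(31)
bar(31) = foo(30)
foo(30) = bar(29)
bar(29) = foo(28)
foo(28) = bar(27)
bar(27) = foo(26)
foo(26) = bar(25)
bar(25) = foo(24)
foo(24) = bar(23)
bar(23) = foo(22)
foo(22) = bar(21)
bar(21) = foo(20)
foo(20) = bar(19)
bar(19) = foo(18)
foo(18) = bar(17)
bar(17) = foo(16)
foo(16) = bar(15)
bar(15) = foo(14)
foo(14) = bar(13)
bar(13) = foo(12)
foo(12) = bar(11)
bar(11) = foo(10)
foo(10) = bar(9)
bar(9) = foo(8)
foo(8) = bar(7)
bar(7) = foo(6)
foo(6) = bar(5)
bar(5) = foo(4)
foo(4) = bar(3)
bar(3) = foo(2)
foo(2) = bar(1)
bar(1) = foo(0)
foo(0) = 1  (base case)
Result: 1

1


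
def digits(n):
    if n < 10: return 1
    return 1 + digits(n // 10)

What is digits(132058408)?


digits(132058408) = 1 + digits(13205840)
digits(13205840) = 1 + digits(1320584)
digits(1320584) = 1 + digits(132058)
digits(132058) = 1 + digits(13205)
digits(13205) = 1 + digits(1320)
digits(1320) = 1 + digits(132)
digits(132) = 1 + digits(13)
digits(13) = 1 + digits(1)
digits(1) = 1  (base case: 1 < 10)
Unwinding: 1 + 1 + 1 + 1 + 1 + 1 + 1 + 1 + 1 = 9

9


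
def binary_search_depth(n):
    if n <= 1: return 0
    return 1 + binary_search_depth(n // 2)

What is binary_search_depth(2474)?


2474 / 2 = 1237
1237 / 2 = 618
618 / 2 = 309
309 / 2 = 154
154 / 2 = 77
77 / 2 = 38
38 / 2 = 19
19 / 2 = 9
9 / 2 = 4
4 / 2 = 2
2 / 2 = 1
Reached 1 after 11 halvings

11


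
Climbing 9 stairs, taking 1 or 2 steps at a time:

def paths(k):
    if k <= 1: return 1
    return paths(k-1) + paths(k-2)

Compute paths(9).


Building up from base cases:
paths(0) = 1
paths(1) = 1
paths(2) = paths(1) + paths(0) = 1 + 1 = 2
paths(3) = paths(2) + paths(1) = 2 + 1 = 3
paths(4) = paths(3) + paths(2) = 3 + 2 = 5
paths(5) = paths(4) + paths(3) = 5 + 3 = 8
paths(6) = paths(5) + paths(4) = 8 + 5 = 13
paths(7) = paths(6) + paths(5) = 13 + 8 = 21
paths(8) = paths(7) + paths(6) = 21 + 13 = 34
paths(9) = paths(8) + paths(7) = 34 + 21 = 55

55


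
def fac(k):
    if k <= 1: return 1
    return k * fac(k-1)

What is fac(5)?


fac(5)
= 5 * fac(4)
= 5 * 4 * fac(3)
= 5 * 4 * 3 * fac(2)
= 5 * 4 * 3 * 2 * fac(1)
= 5 * 4 * 3 * 2 * 1
= 120

120


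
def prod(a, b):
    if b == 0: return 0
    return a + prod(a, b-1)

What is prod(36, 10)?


prod(36, 10) = 36 + prod(36, 9)
prod(36, 9) = 36 + prod(36, 8)
prod(36, 8) = 36 + prod(36, 7)
prod(36, 7) = 36 + prod(36, 6)
prod(36, 6) = 36 + prod(36, 5)
prod(36, 5) = 36 + prod(36, 4)
prod(36, 4) = 36 + prod(36, 3)
prod(36, 3) = 36 + prod(36, 2)
prod(36, 2) = 36 + prod(36, 1)
prod(36, 1) = 36 + prod(36, 0)
prod(36, 0) = 0  (base case)
Total: 36 + 36 + 36 + 36 + 36 + 36 + 36 + 36 + 36 + 36 + 0 = 360

360


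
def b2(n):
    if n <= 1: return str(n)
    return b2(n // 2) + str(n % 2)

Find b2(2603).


b2(2603) = b2(1301) + '1'
b2(1301) = b2(650) + '1'
b2(650) = b2(325) + '0'
b2(325) = b2(162) + '1'
b2(162) = b2(81) + '0'
b2(81) = b2(40) + '1'
b2(40) = b2(20) + '0'
b2(20) = b2(10) + '0'
b2(10) = b2(5) + '0'
b2(5) = b2(2) + '1'
b2(2) = b2(1) + '0'
b2(1) = '1'  (base case)
Concatenating: '1' + '0' + '1' + '0' + '0' + '0' + '1' + '0' + '1' + '0' + '1' + '1' = '101000101011'

101000101011


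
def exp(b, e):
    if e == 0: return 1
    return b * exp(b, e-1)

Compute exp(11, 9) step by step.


exp(11, 9)
= 11 * exp(11, 8)
= 11 * 11 * exp(11, 7)
= 11 * 11 * 11 * exp(11, 6)
= 11 * 11 * 11 * 11 * exp(11, 5)
= 11 * 11 * 11 * 11 * 11 * exp(11, 4)
= 11 * 11 * 11 * 11 * 11 * 11 * exp(11, 3)
= 11 * 11 * 11 * 11 * 11 * 11 * 11 * exp(11, 2)
= 11 * 11 * 11 * 11 * 11 * 11 * 11 * 11 * exp(11, 1)
= 11 * 11 * 11 * 11 * 11 * 11 * 11 * 11 * 11 * exp(11, 0)
= 11 * 11 * 11 * 11 * 11 * 11 * 11 * 11 * 11 * 1
= 2357947691

2357947691


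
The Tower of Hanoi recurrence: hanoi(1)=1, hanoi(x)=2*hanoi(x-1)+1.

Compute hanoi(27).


hanoi(27) = 2 * hanoi(26) + 1
hanoi(26) = 2 * hanoi(25) + 1
hanoi(25) = 2 * hanoi(24) + 1
hanoi(24) = 2 * hanoi(23) + 1
hanoi(23) = 2 * hanoi(22) + 1
hanoi(22) = 2 * hanoi(21) + 1
hanoi(21) = 2 * hanoi(20) + 1
hanoi(20) = 2 * hanoi(19) + 1
hanoi(19) = 2 * hanoi(18) + 1
hanoi(18) = 2 * hanoi(17) + 1
hanoi(17) = 2 * hanoi(16) + 1
hanoi(16) = 2 * hanoi(15) + 1
hanoi(15) = 2 * hanoi(14) + 1
hanoi(14) = 2 * hanoi(13) + 1
hanoi(13) = 2 * hanoi(12) + 1
hanoi(12) = 2 * hanoi(11) + 1
hanoi(11) = 2 * hanoi(10) + 1
hanoi(10) = 2 * hanoi(9) + 1
hanoi(9) = 2 * hanoi(8) + 1
hanoi(8) = 2 * hanoi(7) + 1
hanoi(7) = 2 * hanoi(6) + 1
hanoi(6) = 2 * hanoi(5) + 1
hanoi(5) = 2 * hanoi(4) + 1
hanoi(4) = 2 * hanoi(3) + 1
hanoi(3) = 2 * hanoi(2) + 1
hanoi(2) = 2 * hanoi(1) + 1
hanoi(1) = 1  (base case)
hanoi(2) = 2 * 1 + 1 = 3
hanoi(3) = 2 * 3 + 1 = 7
hanoi(4) = 2 * 7 + 1 = 15
hanoi(5) = 2 * 15 + 1 = 31
hanoi(6) = 2 * 31 + 1 = 63
hanoi(7) = 2 * 63 + 1 = 127
hanoi(8) = 2 * 127 + 1 = 255
hanoi(9) = 2 * 255 + 1 = 511
hanoi(10) = 2 * 511 + 1 = 1023
hanoi(11) = 2 * 1023 + 1 = 2047
hanoi(12) = 2 * 2047 + 1 = 4095
hanoi(13) = 2 * 4095 + 1 = 8191
hanoi(14) = 2 * 8191 + 1 = 16383
hanoi(15) = 2 * 16383 + 1 = 32767
hanoi(16) = 2 * 32767 + 1 = 65535
hanoi(17) = 2 * 65535 + 1 = 131071
hanoi(18) = 2 * 131071 + 1 = 262143
hanoi(19) = 2 * 262143 + 1 = 524287
hanoi(20) = 2 * 524287 + 1 = 1048575
hanoi(21) = 2 * 1048575 + 1 = 2097151
hanoi(22) = 2 * 2097151 + 1 = 4194303
hanoi(23) = 2 * 4194303 + 1 = 8388607
hanoi(24) = 2 * 8388607 + 1 = 16777215
hanoi(25) = 2 * 16777215 + 1 = 33554431
hanoi(26) = 2 * 33554431 + 1 = 67108863
hanoi(27) = 2 * 67108863 + 1 = 134217727

134217727


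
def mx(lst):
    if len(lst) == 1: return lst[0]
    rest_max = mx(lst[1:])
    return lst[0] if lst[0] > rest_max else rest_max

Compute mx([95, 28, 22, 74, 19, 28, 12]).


mx([95, 28, 22, 74, 19, 28, 12]): compare 95 with mx([28, 22, 74, 19, 28, 12])
mx([28, 22, 74, 19, 28, 12]): compare 28 with mx([22, 74, 19, 28, 12])
mx([22, 74, 19, 28, 12]): compare 22 with mx([74, 19, 28, 12])
mx([74, 19, 28, 12]): compare 74 with mx([19, 28, 12])
mx([19, 28, 12]): compare 19 with mx([28, 12])
mx([28, 12]): compare 28 with mx([12])
mx([12]) = 12  (base case)
Compare 28 with 12 -> 28
Compare 19 with 28 -> 28
Compare 74 with 28 -> 74
Compare 22 with 74 -> 74
Compare 28 with 74 -> 74
Compare 95 with 74 -> 95

95


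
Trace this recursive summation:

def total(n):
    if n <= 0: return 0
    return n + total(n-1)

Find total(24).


total(24)
= 24 + 23 + 22 + 21 + 20 + 19 + 18 + 17 + 16 + 15 + 14 + 13 + 12 + 11 + 10 + 9 + 8 + 7 + 6 + 5 + 4 + 3 + 2 + 1 + total(0)
= 24 + 23 + 22 + 21 + 20 + 19 + 18 + 17 + 16 + 15 + 14 + 13 + 12 + 11 + 10 + 9 + 8 + 7 + 6 + 5 + 4 + 3 + 2 + 1 + 0
= 300

300


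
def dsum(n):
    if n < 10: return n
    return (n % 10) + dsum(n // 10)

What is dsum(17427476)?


dsum(17427476) = 6 + dsum(1742747)
dsum(1742747) = 7 + dsum(174274)
dsum(174274) = 4 + dsum(17427)
dsum(17427) = 7 + dsum(1742)
dsum(1742) = 2 + dsum(174)
dsum(174) = 4 + dsum(17)
dsum(17) = 7 + dsum(1)
dsum(1) = 1  (base case)
Total: 6 + 7 + 4 + 7 + 2 + 4 + 7 + 1 = 38

38


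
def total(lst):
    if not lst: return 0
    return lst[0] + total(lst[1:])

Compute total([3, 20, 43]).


total([3, 20, 43]) = 3 + total([20, 43])
total([20, 43]) = 20 + total([43])
total([43]) = 43 + total([])
total([]) = 0  (base case)
Total: 3 + 20 + 43 + 0 = 66

66


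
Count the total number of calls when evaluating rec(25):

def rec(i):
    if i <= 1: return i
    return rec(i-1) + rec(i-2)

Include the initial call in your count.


Let C(n) = total calls for rec(n)
C(0) = 1, C(1) = 1
C(2) = 1 + C(1) + C(0) = 1 + 1 + 1 = 3
C(3) = 1 + C(2) + C(1) = 1 + 3 + 1 = 5
C(4) = 1 + C(3) + C(2) = 1 + 5 + 3 = 9
C(5) = 1 + C(4) + C(3) = 1 + 9 + 5 = 15
C(6) = 1 + C(5) + C(4) = 1 + 15 + 9 = 25
C(7) = 1 + C(6) + C(5) = 1 + 25 + 15 = 41
C(8) = 1 + C(7) + C(6) = 1 + 41 + 25 = 67
C(9) = 1 + C(8) + C(7) = 1 + 67 + 41 = 109
C(10) = 1 + C(9) + C(8) = 1 + 109 + 67 = 177
C(11) = 1 + C(10) + C(9) = 1 + 177 + 109 = 287
C(12) = 1 + C(11) + C(10) = 1 + 287 + 177 = 465
C(13) = 1 + C(12) + C(11) = 1 + 465 + 287 = 753
C(14) = 1 + C(13) + C(12) = 1 + 753 + 465 = 1219
C(15) = 1 + C(14) + C(13) = 1 + 1219 + 753 = 1973
C(16) = 1 + C(15) + C(14) = 1 + 1973 + 1219 = 3193
C(17) = 1 + C(16) + C(15) = 1 + 3193 + 1973 = 5167
C(18) = 1 + C(17) + C(16) = 1 + 5167 + 3193 = 8361
C(19) = 1 + C(18) + C(17) = 1 + 8361 + 5167 = 13529
C(20) = 1 + C(19) + C(18) = 1 + 13529 + 8361 = 21891
C(21) = 1 + C(20) + C(19) = 1 + 21891 + 13529 = 35421
C(22) = 1 + C(21) + C(20) = 1 + 35421 + 21891 = 57313
C(23) = 1 + C(22) + C(21) = 1 + 57313 + 35421 = 92735
C(24) = 1 + C(23) + C(22) = 1 + 92735 + 57313 = 150049
C(25) = 1 + C(24) + C(23) = 1 + 150049 + 92735 = 242785

242785
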